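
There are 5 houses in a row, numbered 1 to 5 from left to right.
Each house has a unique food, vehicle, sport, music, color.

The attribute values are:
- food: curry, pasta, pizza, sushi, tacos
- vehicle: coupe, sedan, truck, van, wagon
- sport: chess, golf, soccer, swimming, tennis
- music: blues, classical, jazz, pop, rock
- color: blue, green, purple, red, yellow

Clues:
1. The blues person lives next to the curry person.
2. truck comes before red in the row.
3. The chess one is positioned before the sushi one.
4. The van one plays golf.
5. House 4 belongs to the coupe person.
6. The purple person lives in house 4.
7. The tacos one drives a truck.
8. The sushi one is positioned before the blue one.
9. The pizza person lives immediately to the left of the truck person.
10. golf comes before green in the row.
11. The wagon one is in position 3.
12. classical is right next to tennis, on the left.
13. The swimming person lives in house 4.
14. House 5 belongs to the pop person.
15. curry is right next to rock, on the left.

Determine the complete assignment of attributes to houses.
Solution:

House | Food | Vehicle | Sport | Music | Color
----------------------------------------------
  1   | pizza | van | golf | classical | yellow
  2   | tacos | truck | tennis | blues | green
  3   | curry | wagon | chess | jazz | red
  4   | sushi | coupe | swimming | rock | purple
  5   | pasta | sedan | soccer | pop | blue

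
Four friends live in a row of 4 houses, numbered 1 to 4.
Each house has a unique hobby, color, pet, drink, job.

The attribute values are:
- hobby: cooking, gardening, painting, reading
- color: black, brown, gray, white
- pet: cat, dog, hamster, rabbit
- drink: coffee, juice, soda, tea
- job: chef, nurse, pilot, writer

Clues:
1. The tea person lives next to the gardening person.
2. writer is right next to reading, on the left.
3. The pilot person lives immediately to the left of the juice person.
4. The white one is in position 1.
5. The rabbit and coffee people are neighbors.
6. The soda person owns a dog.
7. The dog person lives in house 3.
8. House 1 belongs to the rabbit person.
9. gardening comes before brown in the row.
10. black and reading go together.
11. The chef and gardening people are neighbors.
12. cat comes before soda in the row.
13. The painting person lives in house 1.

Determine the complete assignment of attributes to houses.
Solution:

House | Hobby | Color | Pet | Drink | Job
-----------------------------------------
  1   | painting | white | rabbit | tea | chef
  2   | gardening | gray | cat | coffee | writer
  3   | reading | black | dog | soda | pilot
  4   | cooking | brown | hamster | juice | nurse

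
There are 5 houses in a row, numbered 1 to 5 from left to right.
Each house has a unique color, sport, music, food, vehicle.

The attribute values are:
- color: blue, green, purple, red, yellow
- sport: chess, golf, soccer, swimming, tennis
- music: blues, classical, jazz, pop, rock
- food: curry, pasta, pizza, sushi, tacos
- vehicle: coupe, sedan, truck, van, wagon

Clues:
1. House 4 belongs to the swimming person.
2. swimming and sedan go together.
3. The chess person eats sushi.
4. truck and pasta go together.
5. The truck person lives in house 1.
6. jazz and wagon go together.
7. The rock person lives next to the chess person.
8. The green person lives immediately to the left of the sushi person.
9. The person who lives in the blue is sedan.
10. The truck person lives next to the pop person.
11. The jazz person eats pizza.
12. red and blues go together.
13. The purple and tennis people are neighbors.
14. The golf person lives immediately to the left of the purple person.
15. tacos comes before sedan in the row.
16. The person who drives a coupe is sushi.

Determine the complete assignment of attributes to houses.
Solution:

House | Color | Sport | Music | Food | Vehicle
----------------------------------------------
  1   | green | golf | rock | pasta | truck
  2   | purple | chess | pop | sushi | coupe
  3   | red | tennis | blues | tacos | van
  4   | blue | swimming | classical | curry | sedan
  5   | yellow | soccer | jazz | pizza | wagon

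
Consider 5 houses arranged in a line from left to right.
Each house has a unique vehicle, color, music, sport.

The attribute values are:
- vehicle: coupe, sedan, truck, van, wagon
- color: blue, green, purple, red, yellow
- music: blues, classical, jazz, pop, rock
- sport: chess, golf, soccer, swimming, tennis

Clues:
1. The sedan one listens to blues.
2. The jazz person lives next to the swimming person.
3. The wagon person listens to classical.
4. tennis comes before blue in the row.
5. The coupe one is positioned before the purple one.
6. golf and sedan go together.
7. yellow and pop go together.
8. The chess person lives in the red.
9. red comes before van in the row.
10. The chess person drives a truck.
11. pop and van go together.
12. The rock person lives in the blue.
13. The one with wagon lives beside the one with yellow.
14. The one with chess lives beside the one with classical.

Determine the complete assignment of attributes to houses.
Solution:

House | Vehicle | Color | Music | Sport
---------------------------------------
  1   | truck | red | jazz | chess
  2   | wagon | green | classical | swimming
  3   | van | yellow | pop | tennis
  4   | coupe | blue | rock | soccer
  5   | sedan | purple | blues | golf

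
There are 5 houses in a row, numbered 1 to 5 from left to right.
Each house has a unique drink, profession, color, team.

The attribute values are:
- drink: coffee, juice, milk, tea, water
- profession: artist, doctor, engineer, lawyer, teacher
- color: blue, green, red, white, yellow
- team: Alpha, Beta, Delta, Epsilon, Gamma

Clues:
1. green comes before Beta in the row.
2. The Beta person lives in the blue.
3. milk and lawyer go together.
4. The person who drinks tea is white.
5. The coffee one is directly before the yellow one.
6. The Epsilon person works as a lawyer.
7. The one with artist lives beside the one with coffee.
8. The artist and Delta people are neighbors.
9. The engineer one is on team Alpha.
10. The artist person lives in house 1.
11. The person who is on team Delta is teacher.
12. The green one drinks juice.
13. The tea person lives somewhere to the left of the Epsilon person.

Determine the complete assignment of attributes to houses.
Solution:

House | Drink | Profession | Color | Team
-----------------------------------------
  1   | tea | artist | white | Gamma
  2   | coffee | teacher | red | Delta
  3   | milk | lawyer | yellow | Epsilon
  4   | juice | engineer | green | Alpha
  5   | water | doctor | blue | Beta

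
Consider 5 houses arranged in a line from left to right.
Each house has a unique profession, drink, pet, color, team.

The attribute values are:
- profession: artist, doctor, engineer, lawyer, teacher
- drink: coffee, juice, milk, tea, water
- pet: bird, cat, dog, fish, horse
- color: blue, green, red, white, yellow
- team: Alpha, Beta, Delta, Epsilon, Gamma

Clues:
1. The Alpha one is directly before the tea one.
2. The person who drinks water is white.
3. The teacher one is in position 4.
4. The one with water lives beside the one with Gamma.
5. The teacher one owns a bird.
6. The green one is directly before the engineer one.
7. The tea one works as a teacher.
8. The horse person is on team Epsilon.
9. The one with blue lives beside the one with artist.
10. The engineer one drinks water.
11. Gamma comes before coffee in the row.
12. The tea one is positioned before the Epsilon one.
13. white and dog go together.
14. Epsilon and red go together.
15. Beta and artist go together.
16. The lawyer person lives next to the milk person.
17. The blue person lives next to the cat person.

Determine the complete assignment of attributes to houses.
Solution:

House | Profession | Drink | Pet | Color | Team
-----------------------------------------------
  1   | lawyer | juice | fish | blue | Delta
  2   | artist | milk | cat | green | Beta
  3   | engineer | water | dog | white | Alpha
  4   | teacher | tea | bird | yellow | Gamma
  5   | doctor | coffee | horse | red | Epsilon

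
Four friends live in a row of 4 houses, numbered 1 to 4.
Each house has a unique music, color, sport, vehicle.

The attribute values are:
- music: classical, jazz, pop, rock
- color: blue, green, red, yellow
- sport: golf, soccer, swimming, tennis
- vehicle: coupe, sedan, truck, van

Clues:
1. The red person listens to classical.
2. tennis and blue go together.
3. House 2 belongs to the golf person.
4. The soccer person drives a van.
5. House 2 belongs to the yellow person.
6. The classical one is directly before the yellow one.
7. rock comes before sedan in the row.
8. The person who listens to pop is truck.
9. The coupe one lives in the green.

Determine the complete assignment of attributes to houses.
Solution:

House | Music | Color | Sport | Vehicle
---------------------------------------
  1   | classical | red | soccer | van
  2   | pop | yellow | golf | truck
  3   | rock | green | swimming | coupe
  4   | jazz | blue | tennis | sedan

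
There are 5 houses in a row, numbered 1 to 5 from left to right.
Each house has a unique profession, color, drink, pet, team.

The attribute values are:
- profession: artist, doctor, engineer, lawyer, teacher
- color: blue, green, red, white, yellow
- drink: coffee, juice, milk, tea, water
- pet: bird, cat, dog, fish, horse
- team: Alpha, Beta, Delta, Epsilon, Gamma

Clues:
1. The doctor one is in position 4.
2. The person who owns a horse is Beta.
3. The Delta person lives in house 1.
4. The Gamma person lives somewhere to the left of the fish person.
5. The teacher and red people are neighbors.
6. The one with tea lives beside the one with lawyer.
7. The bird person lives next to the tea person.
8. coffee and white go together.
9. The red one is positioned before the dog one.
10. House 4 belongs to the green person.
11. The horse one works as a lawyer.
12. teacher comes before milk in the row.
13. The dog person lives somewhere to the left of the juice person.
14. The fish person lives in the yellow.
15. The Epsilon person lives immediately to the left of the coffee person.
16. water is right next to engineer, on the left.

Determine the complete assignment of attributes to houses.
Solution:

House | Profession | Color | Drink | Pet | Team
-----------------------------------------------
  1   | teacher | blue | water | bird | Delta
  2   | engineer | red | tea | cat | Epsilon
  3   | lawyer | white | coffee | horse | Beta
  4   | doctor | green | milk | dog | Gamma
  5   | artist | yellow | juice | fish | Alpha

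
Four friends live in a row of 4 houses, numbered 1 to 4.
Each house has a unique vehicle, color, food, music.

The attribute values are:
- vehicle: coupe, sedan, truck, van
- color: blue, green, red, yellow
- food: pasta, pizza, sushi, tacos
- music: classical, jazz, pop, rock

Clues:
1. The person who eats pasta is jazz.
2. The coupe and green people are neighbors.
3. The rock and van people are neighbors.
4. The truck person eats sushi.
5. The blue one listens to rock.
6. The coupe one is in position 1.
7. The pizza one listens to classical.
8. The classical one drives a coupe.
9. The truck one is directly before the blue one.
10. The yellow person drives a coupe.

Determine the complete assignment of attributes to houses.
Solution:

House | Vehicle | Color | Food | Music
--------------------------------------
  1   | coupe | yellow | pizza | classical
  2   | truck | green | sushi | pop
  3   | sedan | blue | tacos | rock
  4   | van | red | pasta | jazz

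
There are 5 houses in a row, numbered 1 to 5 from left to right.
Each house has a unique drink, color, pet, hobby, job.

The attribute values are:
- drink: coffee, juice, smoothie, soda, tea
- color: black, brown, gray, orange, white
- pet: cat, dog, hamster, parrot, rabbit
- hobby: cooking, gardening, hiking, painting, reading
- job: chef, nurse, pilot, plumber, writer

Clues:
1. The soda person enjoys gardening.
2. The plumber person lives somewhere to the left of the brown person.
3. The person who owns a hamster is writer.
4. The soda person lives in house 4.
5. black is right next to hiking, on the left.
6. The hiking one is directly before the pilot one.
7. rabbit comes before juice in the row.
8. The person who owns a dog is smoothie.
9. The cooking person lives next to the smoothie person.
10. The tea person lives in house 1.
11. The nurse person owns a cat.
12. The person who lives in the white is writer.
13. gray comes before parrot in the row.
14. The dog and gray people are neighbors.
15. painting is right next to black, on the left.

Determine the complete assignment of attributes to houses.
Solution:

House | Drink | Color | Pet | Hobby | Job
-----------------------------------------
  1   | tea | white | hamster | painting | writer
  2   | coffee | black | cat | cooking | nurse
  3   | smoothie | orange | dog | hiking | plumber
  4   | soda | gray | rabbit | gardening | pilot
  5   | juice | brown | parrot | reading | chef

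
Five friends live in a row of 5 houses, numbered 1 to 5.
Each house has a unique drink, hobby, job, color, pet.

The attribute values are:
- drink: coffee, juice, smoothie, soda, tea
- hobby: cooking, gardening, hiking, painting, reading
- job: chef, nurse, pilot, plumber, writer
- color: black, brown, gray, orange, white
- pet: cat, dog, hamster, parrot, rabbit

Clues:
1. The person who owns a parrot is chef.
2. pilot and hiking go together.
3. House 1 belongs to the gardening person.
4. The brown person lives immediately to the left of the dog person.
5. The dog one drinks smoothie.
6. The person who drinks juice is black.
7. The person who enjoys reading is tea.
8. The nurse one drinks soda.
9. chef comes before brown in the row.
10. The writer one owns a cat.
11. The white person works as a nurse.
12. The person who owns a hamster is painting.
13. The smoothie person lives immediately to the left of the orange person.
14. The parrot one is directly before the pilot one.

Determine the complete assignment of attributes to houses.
Solution:

House | Drink | Hobby | Job | Color | Pet
-----------------------------------------
  1   | juice | gardening | chef | black | parrot
  2   | coffee | hiking | pilot | brown | rabbit
  3   | smoothie | cooking | plumber | gray | dog
  4   | tea | reading | writer | orange | cat
  5   | soda | painting | nurse | white | hamster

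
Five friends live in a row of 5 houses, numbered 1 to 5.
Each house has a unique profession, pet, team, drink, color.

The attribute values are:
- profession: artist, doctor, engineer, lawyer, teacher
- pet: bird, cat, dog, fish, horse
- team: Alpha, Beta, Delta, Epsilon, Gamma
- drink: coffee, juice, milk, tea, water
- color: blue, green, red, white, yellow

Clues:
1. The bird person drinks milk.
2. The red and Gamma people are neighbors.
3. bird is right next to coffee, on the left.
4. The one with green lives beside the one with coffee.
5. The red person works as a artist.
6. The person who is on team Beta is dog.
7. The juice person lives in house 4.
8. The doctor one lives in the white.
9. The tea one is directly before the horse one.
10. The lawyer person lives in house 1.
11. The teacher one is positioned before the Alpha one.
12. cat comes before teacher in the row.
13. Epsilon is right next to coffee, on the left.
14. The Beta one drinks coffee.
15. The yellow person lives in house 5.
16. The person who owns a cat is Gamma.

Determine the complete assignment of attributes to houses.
Solution:

House | Profession | Pet | Team | Drink | Color
-----------------------------------------------
  1   | lawyer | bird | Epsilon | milk | green
  2   | artist | dog | Beta | coffee | red
  3   | doctor | cat | Gamma | tea | white
  4   | teacher | horse | Delta | juice | blue
  5   | engineer | fish | Alpha | water | yellow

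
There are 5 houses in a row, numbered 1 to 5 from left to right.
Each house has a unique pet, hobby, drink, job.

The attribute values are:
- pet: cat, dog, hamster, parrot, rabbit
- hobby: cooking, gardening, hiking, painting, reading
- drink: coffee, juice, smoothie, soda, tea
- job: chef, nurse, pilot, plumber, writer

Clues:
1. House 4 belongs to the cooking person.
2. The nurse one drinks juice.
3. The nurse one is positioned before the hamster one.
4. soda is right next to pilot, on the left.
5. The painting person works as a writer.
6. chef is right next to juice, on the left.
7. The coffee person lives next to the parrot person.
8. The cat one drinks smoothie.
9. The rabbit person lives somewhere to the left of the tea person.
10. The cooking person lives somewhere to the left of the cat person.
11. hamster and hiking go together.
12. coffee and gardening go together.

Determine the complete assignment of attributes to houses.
Solution:

House | Pet | Hobby | Drink | Job
---------------------------------
  1   | rabbit | gardening | coffee | chef
  2   | parrot | reading | juice | nurse
  3   | hamster | hiking | soda | plumber
  4   | dog | cooking | tea | pilot
  5   | cat | painting | smoothie | writer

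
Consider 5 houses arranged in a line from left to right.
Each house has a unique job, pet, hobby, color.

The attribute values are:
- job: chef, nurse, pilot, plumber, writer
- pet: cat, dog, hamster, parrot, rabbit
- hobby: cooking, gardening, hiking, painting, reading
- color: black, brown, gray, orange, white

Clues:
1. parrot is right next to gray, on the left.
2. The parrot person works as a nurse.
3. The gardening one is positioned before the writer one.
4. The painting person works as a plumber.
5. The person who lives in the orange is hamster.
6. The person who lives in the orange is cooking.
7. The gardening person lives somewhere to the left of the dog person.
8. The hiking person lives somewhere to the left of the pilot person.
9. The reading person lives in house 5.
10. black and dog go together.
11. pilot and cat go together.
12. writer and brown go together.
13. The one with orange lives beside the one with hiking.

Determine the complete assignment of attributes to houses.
Solution:

House | Job | Pet | Hobby | Color
---------------------------------
  1   | chef | hamster | cooking | orange
  2   | nurse | parrot | hiking | white
  3   | pilot | cat | gardening | gray
  4   | plumber | dog | painting | black
  5   | writer | rabbit | reading | brown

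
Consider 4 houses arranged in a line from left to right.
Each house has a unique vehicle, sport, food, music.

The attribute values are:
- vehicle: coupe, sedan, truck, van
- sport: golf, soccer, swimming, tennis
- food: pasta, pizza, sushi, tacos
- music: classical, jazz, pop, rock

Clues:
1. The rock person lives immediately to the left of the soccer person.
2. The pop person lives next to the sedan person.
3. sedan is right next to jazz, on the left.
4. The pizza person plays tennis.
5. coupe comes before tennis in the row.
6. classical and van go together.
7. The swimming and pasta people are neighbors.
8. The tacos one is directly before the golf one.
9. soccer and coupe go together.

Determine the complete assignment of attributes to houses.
Solution:

House | Vehicle | Sport | Food | Music
--------------------------------------
  1   | truck | swimming | tacos | pop
  2   | sedan | golf | pasta | rock
  3   | coupe | soccer | sushi | jazz
  4   | van | tennis | pizza | classical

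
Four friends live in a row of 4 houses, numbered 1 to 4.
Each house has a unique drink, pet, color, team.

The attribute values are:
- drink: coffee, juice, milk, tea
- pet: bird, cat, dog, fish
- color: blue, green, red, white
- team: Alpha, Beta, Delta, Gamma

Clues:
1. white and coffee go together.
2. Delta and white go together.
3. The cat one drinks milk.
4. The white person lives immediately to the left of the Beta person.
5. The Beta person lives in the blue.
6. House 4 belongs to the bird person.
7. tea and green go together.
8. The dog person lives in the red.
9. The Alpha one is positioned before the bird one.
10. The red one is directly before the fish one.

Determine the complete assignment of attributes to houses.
Solution:

House | Drink | Pet | Color | Team
----------------------------------
  1   | juice | dog | red | Alpha
  2   | coffee | fish | white | Delta
  3   | milk | cat | blue | Beta
  4   | tea | bird | green | Gamma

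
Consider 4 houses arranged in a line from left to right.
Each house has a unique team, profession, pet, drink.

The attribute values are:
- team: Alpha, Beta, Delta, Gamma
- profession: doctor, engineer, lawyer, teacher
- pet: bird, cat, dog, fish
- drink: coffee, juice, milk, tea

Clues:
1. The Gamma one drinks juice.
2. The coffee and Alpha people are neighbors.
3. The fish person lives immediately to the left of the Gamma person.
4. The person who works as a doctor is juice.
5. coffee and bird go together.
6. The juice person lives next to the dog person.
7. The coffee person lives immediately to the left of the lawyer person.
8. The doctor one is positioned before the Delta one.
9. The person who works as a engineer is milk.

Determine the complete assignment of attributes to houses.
Solution:

House | Team | Profession | Pet | Drink
---------------------------------------
  1   | Beta | teacher | bird | coffee
  2   | Alpha | lawyer | fish | tea
  3   | Gamma | doctor | cat | juice
  4   | Delta | engineer | dog | milk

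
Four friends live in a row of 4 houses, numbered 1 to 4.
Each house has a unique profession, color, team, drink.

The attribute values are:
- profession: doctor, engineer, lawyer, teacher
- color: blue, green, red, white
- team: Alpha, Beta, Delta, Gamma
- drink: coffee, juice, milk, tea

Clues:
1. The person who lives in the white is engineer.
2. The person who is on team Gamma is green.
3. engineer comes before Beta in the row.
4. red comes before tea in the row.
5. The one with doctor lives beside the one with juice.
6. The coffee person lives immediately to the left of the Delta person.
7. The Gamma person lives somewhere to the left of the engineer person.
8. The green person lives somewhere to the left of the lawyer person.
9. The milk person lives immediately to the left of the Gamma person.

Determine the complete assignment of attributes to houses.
Solution:

House | Profession | Color | Team | Drink
-----------------------------------------
  1   | teacher | red | Alpha | milk
  2   | doctor | green | Gamma | coffee
  3   | engineer | white | Delta | juice
  4   | lawyer | blue | Beta | tea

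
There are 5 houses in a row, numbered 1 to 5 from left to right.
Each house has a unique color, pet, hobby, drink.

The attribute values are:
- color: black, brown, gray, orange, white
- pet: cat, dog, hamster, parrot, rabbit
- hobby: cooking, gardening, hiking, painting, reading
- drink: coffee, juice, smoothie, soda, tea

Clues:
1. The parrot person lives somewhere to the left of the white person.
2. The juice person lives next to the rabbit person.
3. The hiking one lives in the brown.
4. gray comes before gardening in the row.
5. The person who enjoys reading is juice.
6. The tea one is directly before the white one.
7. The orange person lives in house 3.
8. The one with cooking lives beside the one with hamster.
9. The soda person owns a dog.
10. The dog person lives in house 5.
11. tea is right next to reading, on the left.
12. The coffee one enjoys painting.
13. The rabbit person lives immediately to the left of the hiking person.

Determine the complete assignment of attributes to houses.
Solution:

House | Color | Pet | Hobby | Drink
-----------------------------------
  1   | gray | parrot | cooking | tea
  2   | white | hamster | reading | juice
  3   | orange | rabbit | painting | coffee
  4   | brown | cat | hiking | smoothie
  5   | black | dog | gardening | soda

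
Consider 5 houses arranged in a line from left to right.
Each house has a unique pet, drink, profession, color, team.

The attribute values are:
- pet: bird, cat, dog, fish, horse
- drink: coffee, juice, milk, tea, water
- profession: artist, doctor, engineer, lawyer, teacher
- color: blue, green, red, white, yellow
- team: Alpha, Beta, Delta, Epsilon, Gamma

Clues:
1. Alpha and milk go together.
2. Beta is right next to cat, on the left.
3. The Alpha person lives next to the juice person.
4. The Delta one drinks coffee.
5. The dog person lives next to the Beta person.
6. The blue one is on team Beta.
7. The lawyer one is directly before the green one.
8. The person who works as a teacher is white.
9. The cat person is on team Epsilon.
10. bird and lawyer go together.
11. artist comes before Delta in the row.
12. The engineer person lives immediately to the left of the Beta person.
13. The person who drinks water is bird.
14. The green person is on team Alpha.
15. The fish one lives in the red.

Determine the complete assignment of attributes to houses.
Solution:

House | Pet | Drink | Profession | Color | Team
-----------------------------------------------
  1   | bird | water | lawyer | yellow | Gamma
  2   | dog | milk | engineer | green | Alpha
  3   | horse | juice | artist | blue | Beta
  4   | cat | tea | teacher | white | Epsilon
  5   | fish | coffee | doctor | red | Delta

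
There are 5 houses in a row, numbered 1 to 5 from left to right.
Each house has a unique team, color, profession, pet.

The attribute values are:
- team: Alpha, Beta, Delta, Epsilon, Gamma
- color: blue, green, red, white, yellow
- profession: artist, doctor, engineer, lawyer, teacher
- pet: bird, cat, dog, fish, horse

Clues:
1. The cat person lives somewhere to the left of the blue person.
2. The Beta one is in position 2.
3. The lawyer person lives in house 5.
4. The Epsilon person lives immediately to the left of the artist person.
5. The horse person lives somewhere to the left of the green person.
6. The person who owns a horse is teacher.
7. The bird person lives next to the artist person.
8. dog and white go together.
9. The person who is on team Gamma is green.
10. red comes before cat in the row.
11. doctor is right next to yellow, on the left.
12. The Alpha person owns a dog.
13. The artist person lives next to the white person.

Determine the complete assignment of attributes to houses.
Solution:

House | Team | Color | Profession | Pet
---------------------------------------
  1   | Epsilon | red | doctor | bird
  2   | Beta | yellow | artist | cat
  3   | Alpha | white | engineer | dog
  4   | Delta | blue | teacher | horse
  5   | Gamma | green | lawyer | fish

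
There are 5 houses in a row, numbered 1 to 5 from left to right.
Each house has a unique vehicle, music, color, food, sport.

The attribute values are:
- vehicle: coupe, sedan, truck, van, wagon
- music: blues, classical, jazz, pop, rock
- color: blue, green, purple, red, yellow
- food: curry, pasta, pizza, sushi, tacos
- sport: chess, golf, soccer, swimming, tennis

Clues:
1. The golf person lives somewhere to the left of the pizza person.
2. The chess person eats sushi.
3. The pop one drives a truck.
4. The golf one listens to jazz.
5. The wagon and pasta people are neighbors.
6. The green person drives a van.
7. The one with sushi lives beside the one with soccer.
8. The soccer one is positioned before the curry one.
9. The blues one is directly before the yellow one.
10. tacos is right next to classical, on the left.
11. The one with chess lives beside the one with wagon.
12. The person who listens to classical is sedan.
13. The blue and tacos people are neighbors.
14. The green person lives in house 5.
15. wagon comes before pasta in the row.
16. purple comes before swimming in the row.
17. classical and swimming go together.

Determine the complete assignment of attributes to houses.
Solution:

House | Vehicle | Music | Color | Food | Sport
----------------------------------------------
  1   | truck | pop | blue | sushi | chess
  2   | wagon | blues | purple | tacos | soccer
  3   | sedan | classical | yellow | pasta | swimming
  4   | coupe | jazz | red | curry | golf
  5   | van | rock | green | pizza | tennis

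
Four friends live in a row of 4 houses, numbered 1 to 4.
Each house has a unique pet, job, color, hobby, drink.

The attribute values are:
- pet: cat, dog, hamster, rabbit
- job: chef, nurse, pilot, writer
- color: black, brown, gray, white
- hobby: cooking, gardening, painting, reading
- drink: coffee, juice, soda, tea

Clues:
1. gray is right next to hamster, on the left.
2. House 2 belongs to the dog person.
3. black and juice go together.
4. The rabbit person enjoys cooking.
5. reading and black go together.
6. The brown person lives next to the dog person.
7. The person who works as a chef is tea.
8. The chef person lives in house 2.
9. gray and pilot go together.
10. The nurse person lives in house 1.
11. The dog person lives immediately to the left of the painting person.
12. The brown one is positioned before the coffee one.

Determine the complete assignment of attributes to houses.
Solution:

House | Pet | Job | Color | Hobby | Drink
-----------------------------------------
  1   | rabbit | nurse | brown | cooking | soda
  2   | dog | chef | white | gardening | tea
  3   | cat | pilot | gray | painting | coffee
  4   | hamster | writer | black | reading | juice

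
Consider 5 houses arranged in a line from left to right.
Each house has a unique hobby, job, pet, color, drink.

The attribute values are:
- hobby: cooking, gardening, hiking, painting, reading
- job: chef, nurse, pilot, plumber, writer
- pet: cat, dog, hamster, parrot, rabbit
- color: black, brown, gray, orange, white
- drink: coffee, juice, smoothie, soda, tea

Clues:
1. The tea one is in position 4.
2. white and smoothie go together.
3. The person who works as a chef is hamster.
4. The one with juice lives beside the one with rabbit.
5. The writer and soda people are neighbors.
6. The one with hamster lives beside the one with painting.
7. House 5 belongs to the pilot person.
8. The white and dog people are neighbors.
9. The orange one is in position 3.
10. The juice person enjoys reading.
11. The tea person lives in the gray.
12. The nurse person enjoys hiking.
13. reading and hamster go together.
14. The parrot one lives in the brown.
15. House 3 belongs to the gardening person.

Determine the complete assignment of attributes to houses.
Solution:

House | Hobby | Job | Pet | Color | Drink
-----------------------------------------
  1   | reading | chef | hamster | black | juice
  2   | painting | writer | rabbit | white | smoothie
  3   | gardening | plumber | dog | orange | soda
  4   | hiking | nurse | cat | gray | tea
  5   | cooking | pilot | parrot | brown | coffee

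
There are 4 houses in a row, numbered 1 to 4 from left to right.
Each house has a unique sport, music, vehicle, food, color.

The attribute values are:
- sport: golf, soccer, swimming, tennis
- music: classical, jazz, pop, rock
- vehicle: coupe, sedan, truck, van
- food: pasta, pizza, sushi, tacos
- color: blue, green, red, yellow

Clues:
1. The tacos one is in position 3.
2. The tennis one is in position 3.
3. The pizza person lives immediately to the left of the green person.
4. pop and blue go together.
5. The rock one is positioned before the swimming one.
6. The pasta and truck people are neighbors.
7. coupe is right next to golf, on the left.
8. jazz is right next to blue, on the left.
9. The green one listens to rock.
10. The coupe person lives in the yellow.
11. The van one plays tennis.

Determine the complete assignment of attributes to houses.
Solution:

House | Sport | Music | Vehicle | Food | Color
----------------------------------------------
  1   | soccer | jazz | coupe | pasta | yellow
  2   | golf | pop | truck | pizza | blue
  3   | tennis | rock | van | tacos | green
  4   | swimming | classical | sedan | sushi | red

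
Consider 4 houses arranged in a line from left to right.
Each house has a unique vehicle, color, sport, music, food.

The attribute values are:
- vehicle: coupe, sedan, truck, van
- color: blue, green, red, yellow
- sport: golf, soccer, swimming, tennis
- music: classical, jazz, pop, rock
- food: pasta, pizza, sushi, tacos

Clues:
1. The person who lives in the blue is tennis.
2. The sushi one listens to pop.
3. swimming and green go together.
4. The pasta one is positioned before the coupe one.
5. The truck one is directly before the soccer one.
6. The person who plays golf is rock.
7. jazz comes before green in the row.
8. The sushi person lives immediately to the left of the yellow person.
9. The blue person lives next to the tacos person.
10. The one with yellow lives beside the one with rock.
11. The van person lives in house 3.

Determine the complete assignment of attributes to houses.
Solution:

House | Vehicle | Color | Sport | Music | Food
----------------------------------------------
  1   | truck | blue | tennis | pop | sushi
  2   | sedan | yellow | soccer | jazz | tacos
  3   | van | red | golf | rock | pasta
  4   | coupe | green | swimming | classical | pizza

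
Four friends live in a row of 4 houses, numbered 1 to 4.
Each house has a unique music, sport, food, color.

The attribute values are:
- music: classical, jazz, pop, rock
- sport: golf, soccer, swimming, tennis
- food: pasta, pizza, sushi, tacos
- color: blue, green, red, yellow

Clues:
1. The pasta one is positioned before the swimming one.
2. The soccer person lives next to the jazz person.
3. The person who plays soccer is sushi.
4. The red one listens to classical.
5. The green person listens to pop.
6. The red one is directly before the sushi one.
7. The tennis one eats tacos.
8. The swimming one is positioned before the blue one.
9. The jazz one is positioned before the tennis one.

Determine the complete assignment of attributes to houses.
Solution:

House | Music | Sport | Food | Color
------------------------------------
  1   | classical | golf | pasta | red
  2   | pop | soccer | sushi | green
  3   | jazz | swimming | pizza | yellow
  4   | rock | tennis | tacos | blue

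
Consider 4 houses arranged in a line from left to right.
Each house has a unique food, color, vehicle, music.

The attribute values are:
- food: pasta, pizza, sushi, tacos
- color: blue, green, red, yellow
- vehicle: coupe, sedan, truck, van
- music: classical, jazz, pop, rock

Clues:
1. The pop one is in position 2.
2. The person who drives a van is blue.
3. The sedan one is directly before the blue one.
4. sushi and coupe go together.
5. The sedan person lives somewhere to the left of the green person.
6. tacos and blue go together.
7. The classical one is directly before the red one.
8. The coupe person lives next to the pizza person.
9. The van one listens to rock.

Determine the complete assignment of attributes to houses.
Solution:

House | Food | Color | Vehicle | Music
--------------------------------------
  1   | sushi | yellow | coupe | classical
  2   | pizza | red | sedan | pop
  3   | tacos | blue | van | rock
  4   | pasta | green | truck | jazz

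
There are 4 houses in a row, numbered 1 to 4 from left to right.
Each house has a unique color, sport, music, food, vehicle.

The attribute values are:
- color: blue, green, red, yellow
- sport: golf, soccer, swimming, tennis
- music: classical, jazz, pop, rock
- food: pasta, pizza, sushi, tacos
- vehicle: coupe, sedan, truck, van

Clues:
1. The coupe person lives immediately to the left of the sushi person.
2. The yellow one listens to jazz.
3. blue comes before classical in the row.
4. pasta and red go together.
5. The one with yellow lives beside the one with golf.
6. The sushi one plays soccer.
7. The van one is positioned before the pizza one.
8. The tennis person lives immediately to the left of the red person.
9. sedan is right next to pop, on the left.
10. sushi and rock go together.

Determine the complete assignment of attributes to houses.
Solution:

House | Color | Sport | Music | Food | Vehicle
----------------------------------------------
  1   | yellow | tennis | jazz | tacos | sedan
  2   | red | golf | pop | pasta | coupe
  3   | blue | soccer | rock | sushi | van
  4   | green | swimming | classical | pizza | truck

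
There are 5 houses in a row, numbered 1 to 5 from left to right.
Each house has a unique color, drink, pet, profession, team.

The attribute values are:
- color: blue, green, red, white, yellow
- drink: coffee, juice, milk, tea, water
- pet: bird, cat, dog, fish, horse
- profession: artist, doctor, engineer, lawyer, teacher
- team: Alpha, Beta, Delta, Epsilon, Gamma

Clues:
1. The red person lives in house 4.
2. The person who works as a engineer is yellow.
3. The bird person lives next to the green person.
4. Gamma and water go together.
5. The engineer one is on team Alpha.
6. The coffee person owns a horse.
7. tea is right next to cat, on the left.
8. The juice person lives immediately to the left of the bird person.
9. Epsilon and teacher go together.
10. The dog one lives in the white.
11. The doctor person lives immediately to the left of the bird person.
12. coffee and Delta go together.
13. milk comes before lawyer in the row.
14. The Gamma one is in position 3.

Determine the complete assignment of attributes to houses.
Solution:

House | Color | Drink | Pet | Profession | Team
-----------------------------------------------
  1   | white | juice | dog | doctor | Beta
  2   | yellow | tea | bird | engineer | Alpha
  3   | green | water | cat | artist | Gamma
  4   | red | milk | fish | teacher | Epsilon
  5   | blue | coffee | horse | lawyer | Delta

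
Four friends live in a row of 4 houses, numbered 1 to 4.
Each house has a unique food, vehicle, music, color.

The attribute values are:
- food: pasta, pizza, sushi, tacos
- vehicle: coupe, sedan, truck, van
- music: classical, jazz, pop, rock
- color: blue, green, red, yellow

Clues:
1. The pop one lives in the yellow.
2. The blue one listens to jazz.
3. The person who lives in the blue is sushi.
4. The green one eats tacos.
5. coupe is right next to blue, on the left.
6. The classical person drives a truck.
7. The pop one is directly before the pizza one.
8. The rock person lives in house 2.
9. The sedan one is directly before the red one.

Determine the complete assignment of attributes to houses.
Solution:

House | Food | Vehicle | Music | Color
--------------------------------------
  1   | pasta | sedan | pop | yellow
  2   | pizza | coupe | rock | red
  3   | sushi | van | jazz | blue
  4   | tacos | truck | classical | green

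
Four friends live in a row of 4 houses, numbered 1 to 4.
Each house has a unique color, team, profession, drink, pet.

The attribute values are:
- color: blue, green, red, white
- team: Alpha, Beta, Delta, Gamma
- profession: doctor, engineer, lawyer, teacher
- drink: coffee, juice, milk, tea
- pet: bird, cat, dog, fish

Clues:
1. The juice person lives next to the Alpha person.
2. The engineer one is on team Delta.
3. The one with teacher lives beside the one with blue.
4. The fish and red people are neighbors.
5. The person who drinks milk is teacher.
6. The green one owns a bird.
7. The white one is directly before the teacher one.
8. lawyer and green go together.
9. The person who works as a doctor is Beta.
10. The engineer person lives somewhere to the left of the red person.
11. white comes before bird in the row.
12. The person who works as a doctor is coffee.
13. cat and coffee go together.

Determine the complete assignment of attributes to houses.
Solution:

House | Color | Team | Profession | Drink | Pet
-----------------------------------------------
  1   | white | Delta | engineer | juice | fish
  2   | red | Alpha | teacher | milk | dog
  3   | blue | Beta | doctor | coffee | cat
  4   | green | Gamma | lawyer | tea | bird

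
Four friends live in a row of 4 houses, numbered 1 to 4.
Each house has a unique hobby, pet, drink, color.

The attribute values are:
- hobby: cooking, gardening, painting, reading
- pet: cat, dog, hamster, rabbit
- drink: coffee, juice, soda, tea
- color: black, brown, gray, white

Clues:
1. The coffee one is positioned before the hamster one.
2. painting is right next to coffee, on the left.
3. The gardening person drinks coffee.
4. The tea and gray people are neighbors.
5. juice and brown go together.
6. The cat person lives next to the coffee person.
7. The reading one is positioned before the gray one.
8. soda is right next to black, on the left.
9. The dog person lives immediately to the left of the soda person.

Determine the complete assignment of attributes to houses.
Solution:

House | Hobby | Pet | Drink | Color
-----------------------------------
  1   | reading | dog | tea | white
  2   | painting | cat | soda | gray
  3   | gardening | rabbit | coffee | black
  4   | cooking | hamster | juice | brown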